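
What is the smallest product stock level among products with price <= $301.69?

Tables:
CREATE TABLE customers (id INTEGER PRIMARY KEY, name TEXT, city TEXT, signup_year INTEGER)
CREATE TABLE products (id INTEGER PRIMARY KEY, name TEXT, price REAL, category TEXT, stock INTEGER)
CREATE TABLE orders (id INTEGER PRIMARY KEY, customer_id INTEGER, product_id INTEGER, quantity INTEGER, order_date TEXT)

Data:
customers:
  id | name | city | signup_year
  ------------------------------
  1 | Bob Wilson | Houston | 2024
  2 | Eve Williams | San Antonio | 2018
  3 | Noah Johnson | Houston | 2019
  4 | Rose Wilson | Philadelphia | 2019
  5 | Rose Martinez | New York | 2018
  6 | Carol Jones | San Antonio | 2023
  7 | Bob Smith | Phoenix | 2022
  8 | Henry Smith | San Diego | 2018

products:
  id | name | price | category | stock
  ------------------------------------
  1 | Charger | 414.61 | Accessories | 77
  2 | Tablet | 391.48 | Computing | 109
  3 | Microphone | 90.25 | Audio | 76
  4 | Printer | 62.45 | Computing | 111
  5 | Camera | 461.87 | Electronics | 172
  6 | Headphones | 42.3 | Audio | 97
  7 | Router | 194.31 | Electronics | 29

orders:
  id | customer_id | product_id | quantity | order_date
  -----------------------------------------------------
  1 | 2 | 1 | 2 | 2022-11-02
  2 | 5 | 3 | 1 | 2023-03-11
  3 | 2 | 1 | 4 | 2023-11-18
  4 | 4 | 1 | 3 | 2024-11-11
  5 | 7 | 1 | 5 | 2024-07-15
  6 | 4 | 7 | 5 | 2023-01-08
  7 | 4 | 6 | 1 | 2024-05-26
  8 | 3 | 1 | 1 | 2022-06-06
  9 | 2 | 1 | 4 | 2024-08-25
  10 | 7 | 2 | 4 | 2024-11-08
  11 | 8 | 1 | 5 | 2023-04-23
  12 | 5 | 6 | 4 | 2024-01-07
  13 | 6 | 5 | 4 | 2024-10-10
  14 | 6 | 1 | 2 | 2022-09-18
SELECT MIN(stock) FROM products WHERE price <= 301.69

Execution result:
29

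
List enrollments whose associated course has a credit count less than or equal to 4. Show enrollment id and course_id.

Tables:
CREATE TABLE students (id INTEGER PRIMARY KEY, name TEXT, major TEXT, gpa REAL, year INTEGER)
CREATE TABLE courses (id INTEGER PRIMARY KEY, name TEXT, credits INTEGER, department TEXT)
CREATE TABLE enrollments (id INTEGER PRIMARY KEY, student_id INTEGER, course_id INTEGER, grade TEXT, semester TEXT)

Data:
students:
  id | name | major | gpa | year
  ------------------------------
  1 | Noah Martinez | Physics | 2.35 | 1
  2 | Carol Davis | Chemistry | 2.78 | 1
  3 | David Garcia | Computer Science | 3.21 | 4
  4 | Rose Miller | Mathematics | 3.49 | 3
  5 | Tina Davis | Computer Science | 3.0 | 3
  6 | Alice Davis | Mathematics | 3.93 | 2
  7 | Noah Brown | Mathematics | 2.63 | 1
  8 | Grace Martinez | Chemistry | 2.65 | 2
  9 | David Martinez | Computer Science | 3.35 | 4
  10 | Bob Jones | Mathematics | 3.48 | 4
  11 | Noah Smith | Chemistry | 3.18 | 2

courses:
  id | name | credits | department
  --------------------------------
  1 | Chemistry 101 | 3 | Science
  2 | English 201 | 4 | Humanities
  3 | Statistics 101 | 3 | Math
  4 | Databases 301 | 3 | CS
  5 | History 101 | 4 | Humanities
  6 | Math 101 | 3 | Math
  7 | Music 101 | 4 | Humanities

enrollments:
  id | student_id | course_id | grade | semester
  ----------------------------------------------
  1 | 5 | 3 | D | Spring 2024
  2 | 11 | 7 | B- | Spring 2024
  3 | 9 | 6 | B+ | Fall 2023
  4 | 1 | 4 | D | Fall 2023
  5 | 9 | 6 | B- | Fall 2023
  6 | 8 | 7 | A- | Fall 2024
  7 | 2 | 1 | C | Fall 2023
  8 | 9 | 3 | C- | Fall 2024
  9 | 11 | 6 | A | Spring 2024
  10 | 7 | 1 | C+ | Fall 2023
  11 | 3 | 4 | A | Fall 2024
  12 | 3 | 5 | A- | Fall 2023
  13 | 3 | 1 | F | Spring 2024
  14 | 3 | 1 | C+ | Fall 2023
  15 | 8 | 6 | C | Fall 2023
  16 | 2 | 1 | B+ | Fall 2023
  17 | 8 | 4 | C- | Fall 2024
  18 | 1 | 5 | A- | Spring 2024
SELECT id, course_id FROM enrollments WHERE course_id IN (SELECT id FROM courses WHERE credits <= 4)

Execution result:
id | course_id
1 | 3
2 | 7
3 | 6
4 | 4
5 | 6
6 | 7
7 | 1
8 | 3
9 | 6
10 | 1
11 | 4
12 | 5
13 | 1
14 | 1
15 | 6
16 | 1
17 | 4
18 | 5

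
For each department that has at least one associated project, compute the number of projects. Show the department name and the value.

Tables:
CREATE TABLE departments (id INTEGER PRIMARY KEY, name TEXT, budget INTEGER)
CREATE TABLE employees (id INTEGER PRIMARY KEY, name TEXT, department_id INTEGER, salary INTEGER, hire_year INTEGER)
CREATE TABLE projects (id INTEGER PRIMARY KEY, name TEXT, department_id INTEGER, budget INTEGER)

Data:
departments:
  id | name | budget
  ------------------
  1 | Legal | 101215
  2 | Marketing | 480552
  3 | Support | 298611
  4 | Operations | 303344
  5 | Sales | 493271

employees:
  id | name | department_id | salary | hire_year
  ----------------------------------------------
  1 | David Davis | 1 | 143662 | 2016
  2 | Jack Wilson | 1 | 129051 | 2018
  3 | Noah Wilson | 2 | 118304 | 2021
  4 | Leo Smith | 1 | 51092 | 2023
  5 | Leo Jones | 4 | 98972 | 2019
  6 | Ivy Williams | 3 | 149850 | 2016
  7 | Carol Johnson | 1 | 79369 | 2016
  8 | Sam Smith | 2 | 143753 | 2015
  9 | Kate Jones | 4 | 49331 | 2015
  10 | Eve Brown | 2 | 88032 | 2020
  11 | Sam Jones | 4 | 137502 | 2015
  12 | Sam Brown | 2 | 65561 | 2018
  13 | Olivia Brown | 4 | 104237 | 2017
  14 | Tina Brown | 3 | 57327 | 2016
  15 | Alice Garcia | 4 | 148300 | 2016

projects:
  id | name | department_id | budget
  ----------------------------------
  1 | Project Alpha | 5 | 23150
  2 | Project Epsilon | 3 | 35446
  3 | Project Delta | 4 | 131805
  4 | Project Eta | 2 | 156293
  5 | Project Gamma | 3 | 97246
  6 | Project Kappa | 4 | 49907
SELECT p.name, COUNT(*) AS n FROM projects c JOIN departments p ON c.department_id = p.id GROUP BY p.id, p.name

Execution result:
name | n
Marketing | 1
Support | 2
Operations | 2
Sales | 1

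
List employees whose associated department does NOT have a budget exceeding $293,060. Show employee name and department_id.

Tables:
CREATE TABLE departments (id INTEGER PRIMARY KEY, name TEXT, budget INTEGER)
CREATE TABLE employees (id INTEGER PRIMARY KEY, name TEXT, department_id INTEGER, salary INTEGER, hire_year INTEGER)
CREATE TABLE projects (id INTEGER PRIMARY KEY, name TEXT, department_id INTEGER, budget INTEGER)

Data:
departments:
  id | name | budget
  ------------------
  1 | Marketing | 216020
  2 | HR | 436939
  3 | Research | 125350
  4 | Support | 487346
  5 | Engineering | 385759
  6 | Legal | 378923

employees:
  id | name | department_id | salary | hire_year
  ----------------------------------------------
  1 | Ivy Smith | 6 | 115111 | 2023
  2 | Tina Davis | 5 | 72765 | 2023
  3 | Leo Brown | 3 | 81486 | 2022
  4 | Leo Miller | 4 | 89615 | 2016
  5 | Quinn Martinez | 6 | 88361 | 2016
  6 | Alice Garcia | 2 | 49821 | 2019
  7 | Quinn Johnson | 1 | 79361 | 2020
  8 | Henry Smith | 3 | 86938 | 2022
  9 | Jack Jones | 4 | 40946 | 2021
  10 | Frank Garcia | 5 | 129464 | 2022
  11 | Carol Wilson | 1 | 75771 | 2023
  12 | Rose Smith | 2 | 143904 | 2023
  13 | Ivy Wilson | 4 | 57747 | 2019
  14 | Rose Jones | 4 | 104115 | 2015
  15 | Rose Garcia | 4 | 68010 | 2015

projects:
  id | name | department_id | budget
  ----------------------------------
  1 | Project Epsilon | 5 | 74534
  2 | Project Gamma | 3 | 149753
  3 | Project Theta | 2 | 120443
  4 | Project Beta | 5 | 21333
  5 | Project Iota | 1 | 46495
SELECT name, department_id FROM employees WHERE department_id NOT IN (SELECT id FROM departments WHERE budget > 293060)

Execution result:
name | department_id
Leo Brown | 3
Quinn Johnson | 1
Henry Smith | 3
Carol Wilson | 1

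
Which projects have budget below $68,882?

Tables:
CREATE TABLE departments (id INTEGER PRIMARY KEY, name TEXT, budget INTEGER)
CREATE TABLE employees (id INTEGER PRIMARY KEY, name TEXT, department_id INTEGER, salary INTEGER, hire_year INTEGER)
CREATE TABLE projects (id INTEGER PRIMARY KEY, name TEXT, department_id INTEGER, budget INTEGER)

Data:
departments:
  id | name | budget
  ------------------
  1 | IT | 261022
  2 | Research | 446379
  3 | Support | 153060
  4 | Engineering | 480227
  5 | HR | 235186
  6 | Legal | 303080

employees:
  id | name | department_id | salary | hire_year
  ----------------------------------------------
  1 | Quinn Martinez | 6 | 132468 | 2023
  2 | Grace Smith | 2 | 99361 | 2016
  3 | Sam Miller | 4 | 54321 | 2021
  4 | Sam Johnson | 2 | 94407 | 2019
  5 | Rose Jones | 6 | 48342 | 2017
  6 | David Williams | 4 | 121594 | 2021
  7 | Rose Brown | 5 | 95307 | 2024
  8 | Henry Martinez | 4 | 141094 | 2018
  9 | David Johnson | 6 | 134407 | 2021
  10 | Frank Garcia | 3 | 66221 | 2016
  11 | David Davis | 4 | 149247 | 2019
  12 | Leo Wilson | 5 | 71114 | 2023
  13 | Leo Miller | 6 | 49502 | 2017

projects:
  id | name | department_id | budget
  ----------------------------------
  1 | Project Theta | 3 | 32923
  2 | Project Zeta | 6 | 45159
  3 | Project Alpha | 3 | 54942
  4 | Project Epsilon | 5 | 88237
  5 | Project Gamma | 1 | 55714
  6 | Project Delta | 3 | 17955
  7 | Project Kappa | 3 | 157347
SELECT name, budget FROM projects WHERE budget < 68882

Execution result:
name | budget
Project Theta | 32923
Project Zeta | 45159
Project Alpha | 54942
Project Gamma | 55714
Project Delta | 17955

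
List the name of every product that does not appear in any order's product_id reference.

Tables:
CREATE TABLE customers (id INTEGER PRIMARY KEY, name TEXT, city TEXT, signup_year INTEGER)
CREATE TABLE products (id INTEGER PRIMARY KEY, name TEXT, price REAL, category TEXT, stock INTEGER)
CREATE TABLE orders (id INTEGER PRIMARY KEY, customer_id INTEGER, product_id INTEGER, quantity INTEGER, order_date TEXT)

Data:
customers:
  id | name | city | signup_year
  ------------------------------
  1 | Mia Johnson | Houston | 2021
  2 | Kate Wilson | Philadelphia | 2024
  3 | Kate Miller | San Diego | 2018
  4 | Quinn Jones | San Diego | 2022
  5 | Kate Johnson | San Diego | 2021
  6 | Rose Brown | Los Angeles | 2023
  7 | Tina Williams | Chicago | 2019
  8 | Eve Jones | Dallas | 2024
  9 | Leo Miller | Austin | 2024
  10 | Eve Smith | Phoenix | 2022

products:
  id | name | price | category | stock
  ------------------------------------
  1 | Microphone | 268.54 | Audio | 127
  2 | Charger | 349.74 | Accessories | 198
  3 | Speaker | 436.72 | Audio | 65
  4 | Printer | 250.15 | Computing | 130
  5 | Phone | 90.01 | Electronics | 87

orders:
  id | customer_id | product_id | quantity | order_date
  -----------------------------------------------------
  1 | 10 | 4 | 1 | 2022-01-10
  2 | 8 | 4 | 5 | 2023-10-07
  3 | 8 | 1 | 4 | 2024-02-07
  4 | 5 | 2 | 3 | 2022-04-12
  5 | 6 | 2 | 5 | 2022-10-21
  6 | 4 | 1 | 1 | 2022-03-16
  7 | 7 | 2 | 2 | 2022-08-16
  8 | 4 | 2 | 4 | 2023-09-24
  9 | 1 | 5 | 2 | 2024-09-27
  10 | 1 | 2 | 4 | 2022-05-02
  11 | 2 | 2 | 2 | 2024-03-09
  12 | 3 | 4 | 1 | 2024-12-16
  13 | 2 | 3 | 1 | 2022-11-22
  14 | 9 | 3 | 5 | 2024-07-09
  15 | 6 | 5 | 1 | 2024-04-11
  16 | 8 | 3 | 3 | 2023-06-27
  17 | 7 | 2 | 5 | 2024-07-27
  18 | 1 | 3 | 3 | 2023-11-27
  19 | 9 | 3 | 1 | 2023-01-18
SELECT p.name FROM products p LEFT JOIN orders c ON c.product_id = p.id WHERE c.id IS NULL

Execution result:
(no rows)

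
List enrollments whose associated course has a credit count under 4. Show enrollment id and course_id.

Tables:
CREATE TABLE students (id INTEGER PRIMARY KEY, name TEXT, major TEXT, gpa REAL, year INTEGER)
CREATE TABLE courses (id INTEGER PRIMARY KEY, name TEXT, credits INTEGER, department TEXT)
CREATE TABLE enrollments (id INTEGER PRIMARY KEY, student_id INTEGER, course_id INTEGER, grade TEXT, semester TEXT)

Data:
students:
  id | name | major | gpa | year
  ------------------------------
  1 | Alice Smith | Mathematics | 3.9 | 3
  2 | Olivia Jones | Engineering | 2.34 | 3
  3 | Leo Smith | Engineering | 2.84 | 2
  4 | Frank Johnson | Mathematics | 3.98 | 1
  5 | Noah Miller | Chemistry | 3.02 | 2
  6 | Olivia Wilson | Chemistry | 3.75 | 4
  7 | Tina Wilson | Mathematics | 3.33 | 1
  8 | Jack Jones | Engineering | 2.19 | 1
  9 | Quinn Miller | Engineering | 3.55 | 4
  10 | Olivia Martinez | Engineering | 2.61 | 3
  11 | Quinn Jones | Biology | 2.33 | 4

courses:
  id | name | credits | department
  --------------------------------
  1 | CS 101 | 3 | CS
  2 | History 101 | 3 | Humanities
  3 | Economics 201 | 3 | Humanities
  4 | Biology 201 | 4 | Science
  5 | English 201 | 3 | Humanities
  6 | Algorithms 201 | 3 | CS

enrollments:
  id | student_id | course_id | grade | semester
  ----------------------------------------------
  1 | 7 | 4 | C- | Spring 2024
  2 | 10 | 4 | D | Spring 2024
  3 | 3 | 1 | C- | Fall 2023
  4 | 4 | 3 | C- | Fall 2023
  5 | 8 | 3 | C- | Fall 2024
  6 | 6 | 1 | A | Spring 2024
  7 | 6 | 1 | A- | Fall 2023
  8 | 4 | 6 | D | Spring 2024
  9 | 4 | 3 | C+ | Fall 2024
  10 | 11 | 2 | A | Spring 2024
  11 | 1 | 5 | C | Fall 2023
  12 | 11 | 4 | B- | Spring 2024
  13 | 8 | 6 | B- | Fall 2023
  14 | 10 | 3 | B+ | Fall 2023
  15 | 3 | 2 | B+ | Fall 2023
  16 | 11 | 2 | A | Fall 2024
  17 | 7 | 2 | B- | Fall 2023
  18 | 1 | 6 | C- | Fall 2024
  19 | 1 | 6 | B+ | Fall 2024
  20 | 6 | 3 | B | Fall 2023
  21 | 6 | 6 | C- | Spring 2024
SELECT id, course_id FROM enrollments WHERE course_id IN (SELECT id FROM courses WHERE credits < 4)

Execution result:
id | course_id
3 | 1
4 | 3
5 | 3
6 | 1
7 | 1
8 | 6
9 | 3
10 | 2
11 | 5
13 | 6
14 | 3
15 | 2
16 | 2
17 | 2
18 | 6
19 | 6
20 | 3
21 | 6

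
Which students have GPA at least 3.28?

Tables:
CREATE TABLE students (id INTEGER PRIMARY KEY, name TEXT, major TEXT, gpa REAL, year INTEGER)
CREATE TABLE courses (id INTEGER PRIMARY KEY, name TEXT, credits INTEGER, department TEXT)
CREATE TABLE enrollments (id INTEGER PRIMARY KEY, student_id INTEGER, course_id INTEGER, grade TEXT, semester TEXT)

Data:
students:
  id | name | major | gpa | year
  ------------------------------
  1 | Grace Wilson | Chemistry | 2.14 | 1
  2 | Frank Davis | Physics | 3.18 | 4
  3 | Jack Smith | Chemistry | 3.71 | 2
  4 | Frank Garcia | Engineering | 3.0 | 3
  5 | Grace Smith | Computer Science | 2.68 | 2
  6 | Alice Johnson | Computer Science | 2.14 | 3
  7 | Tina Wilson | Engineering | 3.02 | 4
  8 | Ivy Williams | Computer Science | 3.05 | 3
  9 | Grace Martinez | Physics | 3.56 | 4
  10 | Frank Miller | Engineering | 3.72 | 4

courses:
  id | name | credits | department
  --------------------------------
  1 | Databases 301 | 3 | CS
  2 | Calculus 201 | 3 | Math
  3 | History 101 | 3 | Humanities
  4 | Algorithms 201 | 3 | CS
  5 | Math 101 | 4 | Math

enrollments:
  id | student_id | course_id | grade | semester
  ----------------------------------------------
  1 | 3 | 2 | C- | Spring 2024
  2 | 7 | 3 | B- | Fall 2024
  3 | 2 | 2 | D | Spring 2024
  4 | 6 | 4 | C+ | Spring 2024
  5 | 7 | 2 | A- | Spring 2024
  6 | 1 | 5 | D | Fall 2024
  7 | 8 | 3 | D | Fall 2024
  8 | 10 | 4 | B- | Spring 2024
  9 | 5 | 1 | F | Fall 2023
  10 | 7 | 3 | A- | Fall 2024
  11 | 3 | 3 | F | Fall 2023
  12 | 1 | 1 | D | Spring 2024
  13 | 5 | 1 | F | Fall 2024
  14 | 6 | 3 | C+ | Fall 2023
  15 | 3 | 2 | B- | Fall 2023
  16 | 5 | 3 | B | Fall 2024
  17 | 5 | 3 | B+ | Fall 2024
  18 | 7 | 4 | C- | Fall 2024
SELECT name, gpa FROM students WHERE gpa >= 3.28

Execution result:
name | gpa
Jack Smith | 3.71
Grace Martinez | 3.56
Frank Miller | 3.72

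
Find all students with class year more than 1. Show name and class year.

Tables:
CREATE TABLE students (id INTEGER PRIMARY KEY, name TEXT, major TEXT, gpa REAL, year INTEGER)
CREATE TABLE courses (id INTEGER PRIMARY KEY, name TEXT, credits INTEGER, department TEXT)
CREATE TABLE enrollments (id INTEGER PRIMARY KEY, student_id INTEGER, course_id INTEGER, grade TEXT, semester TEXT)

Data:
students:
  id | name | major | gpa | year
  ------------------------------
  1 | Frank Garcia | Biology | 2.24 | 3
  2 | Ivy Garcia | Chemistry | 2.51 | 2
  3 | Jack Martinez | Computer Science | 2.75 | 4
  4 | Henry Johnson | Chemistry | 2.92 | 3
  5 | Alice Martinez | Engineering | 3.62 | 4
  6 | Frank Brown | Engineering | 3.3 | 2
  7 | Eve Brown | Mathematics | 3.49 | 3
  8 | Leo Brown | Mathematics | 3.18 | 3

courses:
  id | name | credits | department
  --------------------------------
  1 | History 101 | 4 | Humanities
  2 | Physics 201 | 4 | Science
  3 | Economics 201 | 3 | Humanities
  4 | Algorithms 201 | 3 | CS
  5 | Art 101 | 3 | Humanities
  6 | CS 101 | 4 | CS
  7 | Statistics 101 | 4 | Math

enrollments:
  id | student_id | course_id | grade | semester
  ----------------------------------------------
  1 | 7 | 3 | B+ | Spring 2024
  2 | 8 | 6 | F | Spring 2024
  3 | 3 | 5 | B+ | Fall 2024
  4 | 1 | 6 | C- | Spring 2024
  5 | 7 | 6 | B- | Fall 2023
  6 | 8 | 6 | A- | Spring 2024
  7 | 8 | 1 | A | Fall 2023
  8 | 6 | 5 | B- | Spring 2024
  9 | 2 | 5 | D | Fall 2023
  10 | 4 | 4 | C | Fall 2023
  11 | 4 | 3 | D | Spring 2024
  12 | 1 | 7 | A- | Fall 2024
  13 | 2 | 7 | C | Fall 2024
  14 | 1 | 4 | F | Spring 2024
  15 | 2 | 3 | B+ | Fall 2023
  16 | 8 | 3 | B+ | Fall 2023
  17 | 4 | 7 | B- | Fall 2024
SELECT name, year FROM students WHERE year > 1

Execution result:
name | year
Frank Garcia | 3
Ivy Garcia | 2
Jack Martinez | 4
Henry Johnson | 3
Alice Martinez | 4
Frank Brown | 2
Eve Brown | 3
Leo Brown | 3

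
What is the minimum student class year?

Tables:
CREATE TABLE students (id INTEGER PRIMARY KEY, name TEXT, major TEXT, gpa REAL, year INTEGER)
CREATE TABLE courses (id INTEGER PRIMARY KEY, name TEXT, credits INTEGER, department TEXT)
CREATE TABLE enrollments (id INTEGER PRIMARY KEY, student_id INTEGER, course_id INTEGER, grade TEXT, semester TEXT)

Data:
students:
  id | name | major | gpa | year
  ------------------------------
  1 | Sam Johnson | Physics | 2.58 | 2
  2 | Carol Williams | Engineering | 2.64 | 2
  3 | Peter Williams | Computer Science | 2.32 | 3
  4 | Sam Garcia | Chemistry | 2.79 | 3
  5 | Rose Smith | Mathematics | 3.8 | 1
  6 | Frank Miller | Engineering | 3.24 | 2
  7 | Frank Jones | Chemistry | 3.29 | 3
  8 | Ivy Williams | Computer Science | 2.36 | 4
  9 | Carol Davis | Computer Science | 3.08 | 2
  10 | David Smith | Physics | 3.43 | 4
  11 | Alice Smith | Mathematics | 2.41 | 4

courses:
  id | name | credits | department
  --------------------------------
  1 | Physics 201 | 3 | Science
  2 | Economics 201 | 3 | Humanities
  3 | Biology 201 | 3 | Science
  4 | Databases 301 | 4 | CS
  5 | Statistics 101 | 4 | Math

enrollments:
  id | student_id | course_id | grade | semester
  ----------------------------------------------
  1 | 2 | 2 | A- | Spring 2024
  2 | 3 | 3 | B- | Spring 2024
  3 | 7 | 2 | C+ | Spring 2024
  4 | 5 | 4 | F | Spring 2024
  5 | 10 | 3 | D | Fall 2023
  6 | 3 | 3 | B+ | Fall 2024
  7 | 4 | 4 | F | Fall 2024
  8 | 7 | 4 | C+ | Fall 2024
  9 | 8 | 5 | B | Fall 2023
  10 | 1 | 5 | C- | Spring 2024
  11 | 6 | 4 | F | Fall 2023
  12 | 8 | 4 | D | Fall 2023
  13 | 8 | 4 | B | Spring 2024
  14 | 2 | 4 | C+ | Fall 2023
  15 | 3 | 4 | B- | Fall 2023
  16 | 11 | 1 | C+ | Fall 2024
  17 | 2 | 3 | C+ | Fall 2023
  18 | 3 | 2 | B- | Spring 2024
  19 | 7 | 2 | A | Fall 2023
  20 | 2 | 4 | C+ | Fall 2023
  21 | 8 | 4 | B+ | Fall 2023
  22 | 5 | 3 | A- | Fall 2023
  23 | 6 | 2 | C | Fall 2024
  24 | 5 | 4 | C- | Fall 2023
SELECT MIN(year) FROM students

Execution result:
1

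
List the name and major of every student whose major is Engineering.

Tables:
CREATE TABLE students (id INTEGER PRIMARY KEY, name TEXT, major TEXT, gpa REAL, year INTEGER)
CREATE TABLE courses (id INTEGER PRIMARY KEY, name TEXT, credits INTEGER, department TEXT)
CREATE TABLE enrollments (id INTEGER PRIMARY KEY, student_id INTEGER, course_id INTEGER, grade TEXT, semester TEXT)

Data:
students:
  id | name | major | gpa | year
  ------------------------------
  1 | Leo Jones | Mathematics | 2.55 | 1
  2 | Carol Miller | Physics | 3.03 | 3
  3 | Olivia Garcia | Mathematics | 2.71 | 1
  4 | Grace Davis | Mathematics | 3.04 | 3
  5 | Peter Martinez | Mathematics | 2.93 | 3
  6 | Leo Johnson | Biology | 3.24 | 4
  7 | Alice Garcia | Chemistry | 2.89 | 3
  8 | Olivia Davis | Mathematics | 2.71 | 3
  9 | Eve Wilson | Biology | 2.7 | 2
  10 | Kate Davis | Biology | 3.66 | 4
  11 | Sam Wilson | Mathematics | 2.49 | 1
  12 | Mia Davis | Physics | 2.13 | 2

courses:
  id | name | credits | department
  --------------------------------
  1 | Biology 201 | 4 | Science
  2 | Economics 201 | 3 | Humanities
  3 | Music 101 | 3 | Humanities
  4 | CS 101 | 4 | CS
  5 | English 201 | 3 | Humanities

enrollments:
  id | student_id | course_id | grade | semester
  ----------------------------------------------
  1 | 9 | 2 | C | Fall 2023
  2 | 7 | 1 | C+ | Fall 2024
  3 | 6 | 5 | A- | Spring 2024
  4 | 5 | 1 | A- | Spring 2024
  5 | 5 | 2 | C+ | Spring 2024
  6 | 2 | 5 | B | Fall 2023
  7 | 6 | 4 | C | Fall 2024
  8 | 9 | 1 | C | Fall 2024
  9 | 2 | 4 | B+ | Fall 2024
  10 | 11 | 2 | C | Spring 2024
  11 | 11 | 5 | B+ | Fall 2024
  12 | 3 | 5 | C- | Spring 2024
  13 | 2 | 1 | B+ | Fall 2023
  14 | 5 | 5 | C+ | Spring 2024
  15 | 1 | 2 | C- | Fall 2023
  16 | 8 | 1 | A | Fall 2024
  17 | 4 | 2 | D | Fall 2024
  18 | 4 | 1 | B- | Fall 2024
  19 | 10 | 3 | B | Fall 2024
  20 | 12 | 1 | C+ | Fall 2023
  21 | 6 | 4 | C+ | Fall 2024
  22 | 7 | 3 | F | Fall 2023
SELECT name, major FROM students WHERE major = 'Engineering'

Execution result:
(no rows)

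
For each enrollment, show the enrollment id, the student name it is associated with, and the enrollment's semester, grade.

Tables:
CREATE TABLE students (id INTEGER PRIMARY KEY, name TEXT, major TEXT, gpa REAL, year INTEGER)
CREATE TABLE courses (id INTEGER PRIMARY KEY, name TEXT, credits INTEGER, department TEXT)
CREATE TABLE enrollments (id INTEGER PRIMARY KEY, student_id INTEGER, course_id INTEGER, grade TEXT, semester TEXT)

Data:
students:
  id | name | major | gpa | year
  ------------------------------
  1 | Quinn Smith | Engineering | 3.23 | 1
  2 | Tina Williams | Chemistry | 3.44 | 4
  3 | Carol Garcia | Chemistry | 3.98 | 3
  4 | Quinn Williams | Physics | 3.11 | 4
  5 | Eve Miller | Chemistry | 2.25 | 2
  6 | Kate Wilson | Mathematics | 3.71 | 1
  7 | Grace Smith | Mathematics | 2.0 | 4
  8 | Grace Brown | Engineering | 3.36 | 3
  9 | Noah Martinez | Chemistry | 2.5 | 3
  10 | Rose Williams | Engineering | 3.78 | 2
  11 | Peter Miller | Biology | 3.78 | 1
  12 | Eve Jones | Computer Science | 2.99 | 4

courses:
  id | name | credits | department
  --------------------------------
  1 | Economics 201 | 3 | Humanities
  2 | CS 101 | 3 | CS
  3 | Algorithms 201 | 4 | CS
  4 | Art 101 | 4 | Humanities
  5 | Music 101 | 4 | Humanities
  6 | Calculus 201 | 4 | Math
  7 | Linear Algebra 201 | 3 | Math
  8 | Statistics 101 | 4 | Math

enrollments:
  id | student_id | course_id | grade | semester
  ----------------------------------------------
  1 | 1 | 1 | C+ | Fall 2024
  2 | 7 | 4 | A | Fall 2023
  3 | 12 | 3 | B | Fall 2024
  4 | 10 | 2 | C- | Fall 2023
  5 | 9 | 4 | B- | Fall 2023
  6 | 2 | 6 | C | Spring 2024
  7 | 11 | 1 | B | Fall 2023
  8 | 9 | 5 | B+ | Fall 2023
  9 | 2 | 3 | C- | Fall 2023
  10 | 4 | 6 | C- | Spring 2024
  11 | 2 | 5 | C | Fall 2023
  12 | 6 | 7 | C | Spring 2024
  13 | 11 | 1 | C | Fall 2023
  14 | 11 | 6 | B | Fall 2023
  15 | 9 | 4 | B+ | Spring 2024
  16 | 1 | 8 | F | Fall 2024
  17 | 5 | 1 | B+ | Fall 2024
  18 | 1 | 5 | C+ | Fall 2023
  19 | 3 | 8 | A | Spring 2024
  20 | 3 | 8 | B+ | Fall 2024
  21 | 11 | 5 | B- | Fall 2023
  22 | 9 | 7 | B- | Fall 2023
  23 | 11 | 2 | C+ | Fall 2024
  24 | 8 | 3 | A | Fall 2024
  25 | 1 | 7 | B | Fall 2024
SELECT c.id, p.name AS student, c.semester, c.grade FROM enrollments c JOIN students p ON c.student_id = p.id

Execution result:
id | student | semester | grade
1 | Quinn Smith | Fall 2024 | C+
2 | Grace Smith | Fall 2023 | A
3 | Eve Jones | Fall 2024 | B
4 | Rose Williams | Fall 2023 | C-
5 | Noah Martinez | Fall 2023 | B-
6 | Tina Williams | Spring 2024 | C
7 | Peter Miller | Fall 2023 | B
8 | Noah Martinez | Fall 2023 | B+
9 | Tina Williams | Fall 2023 | C-
10 | Quinn Williams | Spring 2024 | C-
11 | Tina Williams | Fall 2023 | C
12 | Kate Wilson | Spring 2024 | C
13 | Peter Miller | Fall 2023 | C
14 | Peter Miller | Fall 2023 | B
15 | Noah Martinez | Spring 2024 | B+
16 | Quinn Smith | Fall 2024 | F
17 | Eve Miller | Fall 2024 | B+
18 | Quinn Smith | Fall 2023 | C+
19 | Carol Garcia | Spring 2024 | A
20 | Carol Garcia | Fall 2024 | B+
21 | Peter Miller | Fall 2023 | B-
22 | Noah Martinez | Fall 2023 | B-
23 | Peter Miller | Fall 2024 | C+
24 | Grace Brown | Fall 2024 | A
25 | Quinn Smith | Fall 2024 | B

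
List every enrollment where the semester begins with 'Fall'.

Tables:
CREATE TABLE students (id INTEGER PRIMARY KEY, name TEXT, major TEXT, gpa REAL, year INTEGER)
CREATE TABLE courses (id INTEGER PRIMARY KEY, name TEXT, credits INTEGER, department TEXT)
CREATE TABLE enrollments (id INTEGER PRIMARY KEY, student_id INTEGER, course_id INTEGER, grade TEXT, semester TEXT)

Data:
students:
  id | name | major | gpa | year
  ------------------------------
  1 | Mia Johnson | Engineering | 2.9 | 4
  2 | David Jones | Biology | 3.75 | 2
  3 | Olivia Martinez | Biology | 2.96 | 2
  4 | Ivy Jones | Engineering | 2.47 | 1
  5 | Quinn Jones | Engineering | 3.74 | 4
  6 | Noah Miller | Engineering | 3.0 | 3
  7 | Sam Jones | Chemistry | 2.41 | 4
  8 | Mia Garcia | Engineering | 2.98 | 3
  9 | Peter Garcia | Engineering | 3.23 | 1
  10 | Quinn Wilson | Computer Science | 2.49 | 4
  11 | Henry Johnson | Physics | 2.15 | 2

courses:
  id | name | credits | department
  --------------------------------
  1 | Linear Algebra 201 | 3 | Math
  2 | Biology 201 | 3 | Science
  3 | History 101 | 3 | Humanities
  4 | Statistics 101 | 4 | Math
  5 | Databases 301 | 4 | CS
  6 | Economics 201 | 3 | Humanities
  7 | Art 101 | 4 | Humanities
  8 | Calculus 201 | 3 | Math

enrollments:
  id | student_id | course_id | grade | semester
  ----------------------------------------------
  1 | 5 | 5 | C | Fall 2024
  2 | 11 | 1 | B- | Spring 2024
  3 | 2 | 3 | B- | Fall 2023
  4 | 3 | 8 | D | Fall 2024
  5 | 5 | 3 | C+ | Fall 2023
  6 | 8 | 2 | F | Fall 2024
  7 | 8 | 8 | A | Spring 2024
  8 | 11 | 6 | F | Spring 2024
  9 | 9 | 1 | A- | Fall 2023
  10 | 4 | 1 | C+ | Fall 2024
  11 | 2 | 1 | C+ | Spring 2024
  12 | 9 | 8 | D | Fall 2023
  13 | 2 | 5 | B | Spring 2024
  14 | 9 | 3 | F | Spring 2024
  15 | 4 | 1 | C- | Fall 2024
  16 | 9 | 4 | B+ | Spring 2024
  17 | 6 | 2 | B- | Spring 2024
SELECT id, semester FROM enrollments WHERE semester LIKE 'Fall%'

Execution result:
id | semester
1 | Fall 2024
3 | Fall 2023
4 | Fall 2024
5 | Fall 2023
6 | Fall 2024
9 | Fall 2023
10 | Fall 2024
12 | Fall 2023
15 | Fall 2024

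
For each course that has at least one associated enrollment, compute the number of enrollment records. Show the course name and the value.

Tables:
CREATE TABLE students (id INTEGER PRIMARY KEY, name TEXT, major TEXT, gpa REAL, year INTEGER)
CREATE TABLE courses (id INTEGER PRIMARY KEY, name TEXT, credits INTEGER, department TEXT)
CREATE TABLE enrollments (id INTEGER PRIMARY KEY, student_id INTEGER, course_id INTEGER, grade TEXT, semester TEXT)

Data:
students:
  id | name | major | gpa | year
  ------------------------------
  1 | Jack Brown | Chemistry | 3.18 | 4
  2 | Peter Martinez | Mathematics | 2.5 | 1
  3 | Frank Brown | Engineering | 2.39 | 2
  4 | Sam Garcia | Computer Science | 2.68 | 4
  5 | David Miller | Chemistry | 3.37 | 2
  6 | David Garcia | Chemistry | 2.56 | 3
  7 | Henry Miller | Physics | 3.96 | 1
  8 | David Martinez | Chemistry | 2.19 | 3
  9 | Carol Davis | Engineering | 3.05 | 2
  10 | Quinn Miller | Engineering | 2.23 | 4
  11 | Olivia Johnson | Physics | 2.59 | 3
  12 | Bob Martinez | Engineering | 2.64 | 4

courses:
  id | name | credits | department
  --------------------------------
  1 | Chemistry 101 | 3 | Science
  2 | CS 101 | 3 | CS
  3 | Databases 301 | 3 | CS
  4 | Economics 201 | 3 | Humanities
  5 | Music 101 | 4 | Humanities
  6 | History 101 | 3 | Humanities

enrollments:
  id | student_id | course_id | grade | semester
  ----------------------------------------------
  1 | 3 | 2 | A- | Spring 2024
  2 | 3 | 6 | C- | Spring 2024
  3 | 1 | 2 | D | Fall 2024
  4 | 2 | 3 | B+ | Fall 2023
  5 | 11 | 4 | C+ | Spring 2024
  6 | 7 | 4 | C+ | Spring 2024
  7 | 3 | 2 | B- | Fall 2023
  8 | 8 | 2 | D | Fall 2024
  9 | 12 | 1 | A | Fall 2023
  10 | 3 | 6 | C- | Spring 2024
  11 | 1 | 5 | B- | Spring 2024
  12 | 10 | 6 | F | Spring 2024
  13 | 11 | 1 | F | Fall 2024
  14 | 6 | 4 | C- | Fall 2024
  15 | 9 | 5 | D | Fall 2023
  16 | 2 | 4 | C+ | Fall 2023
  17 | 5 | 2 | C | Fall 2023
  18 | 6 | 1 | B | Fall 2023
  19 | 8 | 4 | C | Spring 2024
SELECT p.name, COUNT(*) AS n FROM enrollments c JOIN courses p ON c.course_id = p.id GROUP BY p.id, p.name

Execution result:
name | n
Chemistry 101 | 3
CS 101 | 5
Databases 301 | 1
Economics 201 | 5
Music 101 | 2
History 101 | 3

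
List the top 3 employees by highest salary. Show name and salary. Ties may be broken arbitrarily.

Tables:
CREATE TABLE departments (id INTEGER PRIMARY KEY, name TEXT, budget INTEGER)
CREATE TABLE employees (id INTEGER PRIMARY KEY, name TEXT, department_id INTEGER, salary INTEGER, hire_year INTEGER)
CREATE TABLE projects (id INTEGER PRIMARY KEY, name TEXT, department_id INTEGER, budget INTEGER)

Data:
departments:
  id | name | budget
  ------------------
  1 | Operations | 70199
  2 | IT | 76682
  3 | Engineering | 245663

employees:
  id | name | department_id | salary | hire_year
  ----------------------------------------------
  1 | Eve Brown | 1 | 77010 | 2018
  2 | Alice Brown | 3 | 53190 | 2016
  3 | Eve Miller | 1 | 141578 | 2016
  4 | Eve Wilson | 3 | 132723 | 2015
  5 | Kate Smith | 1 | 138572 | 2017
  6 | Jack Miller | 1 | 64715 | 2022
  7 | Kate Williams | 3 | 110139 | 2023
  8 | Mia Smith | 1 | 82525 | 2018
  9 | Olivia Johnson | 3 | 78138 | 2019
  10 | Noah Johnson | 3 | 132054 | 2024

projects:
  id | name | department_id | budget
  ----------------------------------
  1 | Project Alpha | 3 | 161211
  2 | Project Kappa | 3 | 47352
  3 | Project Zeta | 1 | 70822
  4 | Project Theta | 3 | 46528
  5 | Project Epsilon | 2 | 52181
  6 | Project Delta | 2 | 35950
SELECT name, salary FROM employees ORDER BY salary DESC LIMIT 3

Execution result:
name | salary
Eve Miller | 141578
Kate Smith | 138572
Eve Wilson | 132723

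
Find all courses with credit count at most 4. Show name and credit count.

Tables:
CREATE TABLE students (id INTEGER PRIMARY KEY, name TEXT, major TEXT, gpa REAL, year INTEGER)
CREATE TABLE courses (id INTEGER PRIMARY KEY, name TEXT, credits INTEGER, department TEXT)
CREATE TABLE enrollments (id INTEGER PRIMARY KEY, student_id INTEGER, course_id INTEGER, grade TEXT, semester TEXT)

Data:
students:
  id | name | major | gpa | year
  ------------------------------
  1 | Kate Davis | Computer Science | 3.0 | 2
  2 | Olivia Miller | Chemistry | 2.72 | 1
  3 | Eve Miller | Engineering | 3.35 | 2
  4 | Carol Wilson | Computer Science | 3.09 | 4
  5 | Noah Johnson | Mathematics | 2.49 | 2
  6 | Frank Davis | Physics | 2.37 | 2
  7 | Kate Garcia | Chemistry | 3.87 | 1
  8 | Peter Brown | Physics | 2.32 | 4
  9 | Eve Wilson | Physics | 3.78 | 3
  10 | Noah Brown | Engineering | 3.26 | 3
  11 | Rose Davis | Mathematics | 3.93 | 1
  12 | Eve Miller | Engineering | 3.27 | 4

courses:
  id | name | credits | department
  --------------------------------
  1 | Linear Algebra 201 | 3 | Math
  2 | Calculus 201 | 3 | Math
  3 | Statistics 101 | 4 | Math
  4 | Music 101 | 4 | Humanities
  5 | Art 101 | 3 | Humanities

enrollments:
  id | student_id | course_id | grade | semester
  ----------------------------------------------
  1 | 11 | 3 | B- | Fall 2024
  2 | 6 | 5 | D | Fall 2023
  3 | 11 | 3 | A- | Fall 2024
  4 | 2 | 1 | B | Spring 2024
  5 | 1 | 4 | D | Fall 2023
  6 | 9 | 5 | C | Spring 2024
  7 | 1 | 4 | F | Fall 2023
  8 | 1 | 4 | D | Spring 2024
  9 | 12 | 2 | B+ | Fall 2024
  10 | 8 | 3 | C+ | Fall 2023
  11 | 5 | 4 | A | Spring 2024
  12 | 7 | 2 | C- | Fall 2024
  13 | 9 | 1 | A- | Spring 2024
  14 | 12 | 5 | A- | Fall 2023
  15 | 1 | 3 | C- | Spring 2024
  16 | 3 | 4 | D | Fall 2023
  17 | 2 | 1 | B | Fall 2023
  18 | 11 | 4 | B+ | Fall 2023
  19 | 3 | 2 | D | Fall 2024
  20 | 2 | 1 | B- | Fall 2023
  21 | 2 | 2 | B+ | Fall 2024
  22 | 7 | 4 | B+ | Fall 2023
SELECT name, credits FROM courses WHERE credits <= 4

Execution result:
name | credits
Linear Algebra 201 | 3
Calculus 201 | 3
Statistics 101 | 4
Music 101 | 4
Art 101 | 3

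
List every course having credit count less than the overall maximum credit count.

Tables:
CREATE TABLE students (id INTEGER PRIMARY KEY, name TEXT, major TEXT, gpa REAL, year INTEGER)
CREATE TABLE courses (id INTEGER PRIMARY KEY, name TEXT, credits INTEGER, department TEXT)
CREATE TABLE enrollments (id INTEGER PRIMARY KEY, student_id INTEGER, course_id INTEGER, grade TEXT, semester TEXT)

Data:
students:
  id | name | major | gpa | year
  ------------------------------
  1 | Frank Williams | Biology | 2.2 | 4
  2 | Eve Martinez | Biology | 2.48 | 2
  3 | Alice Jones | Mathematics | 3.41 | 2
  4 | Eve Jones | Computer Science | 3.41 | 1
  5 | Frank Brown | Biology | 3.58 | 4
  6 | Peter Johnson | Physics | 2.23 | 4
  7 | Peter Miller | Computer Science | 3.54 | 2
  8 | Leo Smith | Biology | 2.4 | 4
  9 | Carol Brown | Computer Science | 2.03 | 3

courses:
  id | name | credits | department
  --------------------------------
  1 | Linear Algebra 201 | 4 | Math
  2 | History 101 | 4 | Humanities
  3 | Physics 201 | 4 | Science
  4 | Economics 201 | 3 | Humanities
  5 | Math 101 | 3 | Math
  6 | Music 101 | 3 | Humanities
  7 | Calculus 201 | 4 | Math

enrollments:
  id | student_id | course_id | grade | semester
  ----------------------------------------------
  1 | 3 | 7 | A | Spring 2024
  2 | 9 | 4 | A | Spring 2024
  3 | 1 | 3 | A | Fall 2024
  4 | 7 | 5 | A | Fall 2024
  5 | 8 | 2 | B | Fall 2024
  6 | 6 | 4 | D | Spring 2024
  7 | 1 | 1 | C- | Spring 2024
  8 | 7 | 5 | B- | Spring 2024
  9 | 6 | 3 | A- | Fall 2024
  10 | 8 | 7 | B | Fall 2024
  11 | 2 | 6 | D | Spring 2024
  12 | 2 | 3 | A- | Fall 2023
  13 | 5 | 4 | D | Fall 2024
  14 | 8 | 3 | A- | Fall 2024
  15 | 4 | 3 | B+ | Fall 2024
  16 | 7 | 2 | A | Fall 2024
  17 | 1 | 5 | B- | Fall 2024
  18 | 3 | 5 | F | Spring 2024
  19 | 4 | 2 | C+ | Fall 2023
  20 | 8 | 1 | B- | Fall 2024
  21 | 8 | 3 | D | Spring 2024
SELECT name, credits FROM courses WHERE credits < (SELECT MAX(credits) FROM courses)

Execution result:
name | credits
Economics 201 | 3
Math 101 | 3
Music 101 | 3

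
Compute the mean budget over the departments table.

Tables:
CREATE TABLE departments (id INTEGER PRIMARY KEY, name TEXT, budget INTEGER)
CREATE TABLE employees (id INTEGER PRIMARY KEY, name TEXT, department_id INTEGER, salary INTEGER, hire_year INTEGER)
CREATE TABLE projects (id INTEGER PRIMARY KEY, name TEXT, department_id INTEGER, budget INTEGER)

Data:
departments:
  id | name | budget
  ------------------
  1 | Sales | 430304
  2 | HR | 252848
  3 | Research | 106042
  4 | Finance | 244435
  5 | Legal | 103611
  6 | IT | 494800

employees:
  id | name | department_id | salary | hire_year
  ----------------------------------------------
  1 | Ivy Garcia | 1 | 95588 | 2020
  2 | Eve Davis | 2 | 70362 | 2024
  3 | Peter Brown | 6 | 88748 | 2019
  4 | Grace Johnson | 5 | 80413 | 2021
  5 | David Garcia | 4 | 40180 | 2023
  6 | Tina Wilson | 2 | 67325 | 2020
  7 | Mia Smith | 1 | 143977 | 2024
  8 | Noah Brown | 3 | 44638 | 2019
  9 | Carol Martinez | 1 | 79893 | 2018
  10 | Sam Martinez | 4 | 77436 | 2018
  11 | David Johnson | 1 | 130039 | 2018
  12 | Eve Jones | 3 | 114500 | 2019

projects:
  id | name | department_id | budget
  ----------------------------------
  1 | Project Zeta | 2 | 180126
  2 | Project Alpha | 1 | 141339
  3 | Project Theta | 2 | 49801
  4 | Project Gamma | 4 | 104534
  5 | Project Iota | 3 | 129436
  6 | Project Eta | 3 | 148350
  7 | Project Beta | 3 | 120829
SELECT AVG(budget) FROM departments

Execution result:
272006.67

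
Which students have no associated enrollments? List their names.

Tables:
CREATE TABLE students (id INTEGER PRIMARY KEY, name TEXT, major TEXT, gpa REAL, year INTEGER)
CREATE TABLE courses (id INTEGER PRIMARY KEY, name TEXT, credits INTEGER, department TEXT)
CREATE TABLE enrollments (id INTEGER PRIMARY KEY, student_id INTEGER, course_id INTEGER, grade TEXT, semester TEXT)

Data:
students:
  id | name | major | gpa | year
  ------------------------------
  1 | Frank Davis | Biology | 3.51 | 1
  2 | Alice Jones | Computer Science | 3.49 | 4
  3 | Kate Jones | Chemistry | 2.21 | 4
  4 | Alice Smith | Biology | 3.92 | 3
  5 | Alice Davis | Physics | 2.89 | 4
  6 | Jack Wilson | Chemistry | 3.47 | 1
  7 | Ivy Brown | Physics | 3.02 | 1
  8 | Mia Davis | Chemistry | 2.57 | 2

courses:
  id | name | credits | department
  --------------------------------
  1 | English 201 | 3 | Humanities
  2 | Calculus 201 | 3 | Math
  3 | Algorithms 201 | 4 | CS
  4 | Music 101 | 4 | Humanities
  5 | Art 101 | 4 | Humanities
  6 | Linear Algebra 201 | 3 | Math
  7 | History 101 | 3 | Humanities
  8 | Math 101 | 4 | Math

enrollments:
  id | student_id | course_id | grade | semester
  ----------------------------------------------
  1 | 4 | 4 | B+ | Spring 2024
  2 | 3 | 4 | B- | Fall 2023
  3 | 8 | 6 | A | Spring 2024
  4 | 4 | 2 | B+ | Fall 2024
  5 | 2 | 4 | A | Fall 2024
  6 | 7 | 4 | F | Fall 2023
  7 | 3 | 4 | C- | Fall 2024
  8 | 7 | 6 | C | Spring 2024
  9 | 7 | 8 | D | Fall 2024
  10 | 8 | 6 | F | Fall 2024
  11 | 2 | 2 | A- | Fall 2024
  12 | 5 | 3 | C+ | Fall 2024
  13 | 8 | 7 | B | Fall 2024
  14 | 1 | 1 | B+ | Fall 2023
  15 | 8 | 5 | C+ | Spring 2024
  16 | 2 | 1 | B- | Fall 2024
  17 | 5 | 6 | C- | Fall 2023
SELECT p.name FROM students p LEFT JOIN enrollments c ON c.student_id = p.id WHERE c.id IS NULL

Execution result:
Jack Wilson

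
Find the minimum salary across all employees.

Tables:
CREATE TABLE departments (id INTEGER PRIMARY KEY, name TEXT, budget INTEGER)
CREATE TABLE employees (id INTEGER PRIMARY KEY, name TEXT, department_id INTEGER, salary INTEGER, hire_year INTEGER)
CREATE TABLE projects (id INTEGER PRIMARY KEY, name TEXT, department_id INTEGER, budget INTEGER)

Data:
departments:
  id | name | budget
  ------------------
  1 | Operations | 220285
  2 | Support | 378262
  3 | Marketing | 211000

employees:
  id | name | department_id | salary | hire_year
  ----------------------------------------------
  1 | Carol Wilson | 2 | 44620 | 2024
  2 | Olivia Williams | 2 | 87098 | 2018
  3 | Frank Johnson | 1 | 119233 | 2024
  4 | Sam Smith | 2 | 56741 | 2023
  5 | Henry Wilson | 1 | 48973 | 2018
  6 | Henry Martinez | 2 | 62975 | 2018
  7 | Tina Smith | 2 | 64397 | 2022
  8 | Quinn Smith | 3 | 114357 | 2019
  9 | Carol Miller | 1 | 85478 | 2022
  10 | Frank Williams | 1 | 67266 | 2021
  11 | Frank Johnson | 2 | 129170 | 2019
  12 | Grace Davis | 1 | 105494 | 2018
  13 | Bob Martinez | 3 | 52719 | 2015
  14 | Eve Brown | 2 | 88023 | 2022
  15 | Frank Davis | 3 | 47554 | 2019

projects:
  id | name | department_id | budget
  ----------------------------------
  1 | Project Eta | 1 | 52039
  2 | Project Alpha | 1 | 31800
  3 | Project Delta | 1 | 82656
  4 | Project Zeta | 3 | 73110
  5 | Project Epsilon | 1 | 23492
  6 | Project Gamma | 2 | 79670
SELECT MIN(salary) FROM employees

Execution result:
44620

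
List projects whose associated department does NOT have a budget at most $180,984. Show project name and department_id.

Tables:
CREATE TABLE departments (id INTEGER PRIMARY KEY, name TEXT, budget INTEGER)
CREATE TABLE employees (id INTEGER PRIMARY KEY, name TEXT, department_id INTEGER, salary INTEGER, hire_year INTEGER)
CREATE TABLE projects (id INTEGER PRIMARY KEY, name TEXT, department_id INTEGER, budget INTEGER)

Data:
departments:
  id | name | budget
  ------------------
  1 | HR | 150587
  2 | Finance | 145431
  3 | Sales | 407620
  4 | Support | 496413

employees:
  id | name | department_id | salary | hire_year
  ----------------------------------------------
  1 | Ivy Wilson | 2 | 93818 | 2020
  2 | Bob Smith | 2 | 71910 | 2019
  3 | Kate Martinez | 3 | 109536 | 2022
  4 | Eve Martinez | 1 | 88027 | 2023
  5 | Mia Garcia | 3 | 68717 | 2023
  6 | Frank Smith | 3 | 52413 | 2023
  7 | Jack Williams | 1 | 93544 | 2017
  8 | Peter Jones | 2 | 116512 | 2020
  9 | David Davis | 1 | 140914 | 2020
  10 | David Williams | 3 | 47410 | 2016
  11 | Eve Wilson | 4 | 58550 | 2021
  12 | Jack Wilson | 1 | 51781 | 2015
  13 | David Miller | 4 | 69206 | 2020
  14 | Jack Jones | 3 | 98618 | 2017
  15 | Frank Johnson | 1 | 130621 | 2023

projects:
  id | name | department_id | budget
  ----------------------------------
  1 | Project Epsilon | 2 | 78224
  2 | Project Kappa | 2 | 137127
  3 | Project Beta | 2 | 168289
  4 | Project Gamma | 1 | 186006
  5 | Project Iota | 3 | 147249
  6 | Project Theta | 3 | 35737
SELECT name, department_id FROM projects WHERE department_id NOT IN (SELECT id FROM departments WHERE budget <= 180984)

Execution result:
name | department_id
Project Iota | 3
Project Theta | 3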